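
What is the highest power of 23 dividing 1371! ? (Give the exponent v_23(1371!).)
v_23(1371!) = 61

Legendre's formula: v_p(n!) = Σ_{k ≥ 1} ⌊n / p^k⌋. For p = 23, n = 1371, the terms are:
  ⌊1371/23^1⌋ = ⌊1371/23⌋ = 59
  ⌊1371/23^2⌋ = ⌊1371/529⌋ = 2
(the next term ⌊1371/23^3⌋ = 0, terminating the sum). Summing: v_23(1371!) = 59 + 2 = 61.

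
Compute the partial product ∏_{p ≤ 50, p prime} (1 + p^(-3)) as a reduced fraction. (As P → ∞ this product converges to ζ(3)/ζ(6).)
∏ = 8015182591485824614015950466842624/6783810016842653083409665472454505

The primes p ≤ 50 are [2, 3, 5, 7, 11, 13, 17, 19, 23, 29, 31, 37, 41, 43, 47]. For each, (1 + 1/p^3) = (p^3 + 1)/p^3. Multiplying these fractions over p ∈ [2, 3, 5, 7, 11, 13, 17, 19, 23, 29, 31, 37, 41, 43, 47] gives 8015182591485824614015950466842624/6783810016842653083409665472454505. (In the limit P → ∞ this tends to ζ(3)/ζ(6).)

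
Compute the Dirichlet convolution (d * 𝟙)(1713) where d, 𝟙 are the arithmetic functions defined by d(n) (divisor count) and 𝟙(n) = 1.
(d * 𝟙)(1713) = 9

Divisors of 1713: [1, 3, 571, 1713]. For each d | 1713:
  d = 1: d(1) · 𝟙(1713/1) = 1 · 1 = 1
  d = 3: d(3) · 𝟙(1713/3) = 2 · 1 = 2
  d = 571: d(571) · 𝟙(1713/571) = 2 · 1 = 2
  d = 1713: d(1713) · 𝟙(1713/1713) = 4 · 1 = 4
Summing: (d * 𝟙)(1713) = 1 + 2 + 2 + 4 = 9.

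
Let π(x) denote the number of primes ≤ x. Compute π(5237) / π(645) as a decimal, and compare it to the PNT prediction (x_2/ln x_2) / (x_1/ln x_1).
π(5237)/π(645) = 697/117 ≈ 5.9573;  PNT prediction ≈ 6.1337.

π(645) = 117 and π(5237) = 697, so π(5237)/π(645) ≈ 5.9573. The PNT-predicted ratio is (5237/ln(5237)) / (645/ln(645)) ≈ 6.1337. The two agree to within a few percent, as expected.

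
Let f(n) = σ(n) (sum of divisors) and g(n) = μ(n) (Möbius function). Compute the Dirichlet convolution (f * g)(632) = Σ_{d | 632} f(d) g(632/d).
(σ * μ)(632) = 632

Divisors of 632: [1, 2, 4, 8, 79, 158, 316, 632]. For each d | 632:
  d = 1: σ(1) · μ(632/1) = 1 · 0 = 0
  d = 2: σ(2) · μ(632/2) = 3 · 0 = 0
  d = 4: σ(4) · μ(632/4) = 7 · 1 = 7
  d = 8: σ(8) · μ(632/8) = 15 · -1 = -15
  d = 79: σ(79) · μ(632/79) = 80 · 0 = 0
  d = 158: σ(158) · μ(632/158) = 240 · 0 = 0
  d = 316: σ(316) · μ(632/316) = 560 · -1 = -560
  d = 632: σ(632) · μ(632/632) = 1200 · 1 = 1200
Summing: (σ * μ)(632) = 0 + 0 + 7 + -15 + 0 + 0 + -560 + 1200 = 632.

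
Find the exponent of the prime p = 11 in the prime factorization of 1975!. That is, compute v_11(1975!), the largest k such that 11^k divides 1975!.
v_11(1975!) = 196

Legendre's formula: v_p(n!) = Σ_{k ≥ 1} ⌊n / p^k⌋. For p = 11, n = 1975, the terms are:
  ⌊1975/11^1⌋ = ⌊1975/11⌋ = 179
  ⌊1975/11^2⌋ = ⌊1975/121⌋ = 16
  ⌊1975/11^3⌋ = ⌊1975/1331⌋ = 1
(the next term ⌊1975/11^4⌋ = 0, terminating the sum). Summing: v_11(1975!) = 179 + 16 + 1 = 196.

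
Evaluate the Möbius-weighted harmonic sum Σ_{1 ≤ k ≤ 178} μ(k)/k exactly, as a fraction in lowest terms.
Σ μ(k)/k = 125709062959160573557671617219832045395728751290214311430782016431/166589903787325219380851695350896256250980509594874862046961683989710

Values of μ(k) for 1 ≤ k ≤ 178: μ(1) = 1, μ(2) = -1, μ(3) = -1, μ(5) = -1, μ(6) = 1, μ(7) = -1, μ(10) = 1, μ(11) = -1, μ(13) = -1, μ(14) = 1, μ(15) = 1, μ(17) = -1, μ(19) = -1, μ(21) = 1, μ(22) = 1, μ(23) = -1, μ(26) = 1, μ(29) = -1, μ(30) = -1, μ(31) = -1, μ(33) = 1, μ(34) = 1, μ(35) = 1, μ(37) = -1, μ(38) = 1, μ(39) = 1, μ(41) = -1, μ(42) = -1, μ(43) = -1, μ(46) = 1, μ(47) = -1, μ(51) = 1, μ(53) = -1, μ(55) = 1, μ(57) = 1, μ(58) = 1, μ(59) = -1, μ(61) = -1, μ(62) = 1, μ(65) = 1, μ(66) = -1, μ(67) = -1, μ(69) = 1, μ(70) = -1, μ(71) = -1, μ(73) = -1, μ(74) = 1, μ(77) = 1, μ(78) = -1, μ(79) = -1, μ(82) = 1, μ(83) = -1, μ(85) = 1, μ(86) = 1, μ(87) = 1, μ(89) = -1, μ(91) = 1, μ(93) = 1, μ(94) = 1, μ(95) = 1, μ(97) = -1, μ(101) = -1, μ(102) = -1, μ(103) = -1, μ(105) = -1, μ(106) = 1, μ(107) = -1, μ(109) = -1, μ(110) = -1, μ(111) = 1, μ(113) = -1, μ(114) = -1, μ(115) = 1, μ(118) = 1, μ(119) = 1, μ(122) = 1, μ(123) = 1, μ(127) = -1, μ(129) = 1, μ(130) = -1, μ(131) = -1, μ(133) = 1, μ(134) = 1, μ(137) = -1, μ(138) = -1, μ(139) = -1, μ(141) = 1, μ(142) = 1, μ(143) = 1, μ(145) = 1, μ(146) = 1, μ(149) = -1, μ(151) = -1, μ(154) = -1, μ(155) = 1, μ(157) = -1, μ(158) = 1, μ(159) = 1, μ(161) = 1, μ(163) = -1, μ(165) = -1, μ(166) = 1, μ(167) = -1, μ(170) = -1, μ(173) = -1, μ(174) = -1, μ(177) = 1, μ(178) = 1, with μ = 0 on non-squarefree integers. Summing μ(k)/k for k where μ(k) ≠ 0 gives 125709062959160573557671617219832045395728751290214311430782016431/166589903787325219380851695350896256250980509594874862046961683989710 ≈ 0.0008. (PNT ⟺ this sum → 0 as n → ∞.)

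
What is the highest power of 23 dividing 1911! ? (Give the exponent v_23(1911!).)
v_23(1911!) = 86

Legendre's formula: v_p(n!) = Σ_{k ≥ 1} ⌊n / p^k⌋. For p = 23, n = 1911, the terms are:
  ⌊1911/23^1⌋ = ⌊1911/23⌋ = 83
  ⌊1911/23^2⌋ = ⌊1911/529⌋ = 3
(the next term ⌊1911/23^3⌋ = 0, terminating the sum). Summing: v_23(1911!) = 83 + 3 = 86.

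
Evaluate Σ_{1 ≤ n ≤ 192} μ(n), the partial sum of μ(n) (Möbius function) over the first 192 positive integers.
Σ_{n ≤ 192} μ(n) = -5

Compute μ(n) for each 1 ≤ n ≤ 192: μ(1) = 1, μ(2) = -1, μ(3) = -1, μ(4) = 0, μ(5) = -1, μ(6) = 1, μ(7) = -1, μ(8) = 0, μ(9) = 0, μ(10) = 1, μ(11) = -1, μ(12) = 0, μ(13) = -1, μ(14) = 1, μ(15) = 1, μ(16) = 0, μ(17) = -1, μ(18) = 0, μ(19) = -1, μ(20) = 0, μ(21) = 1, μ(22) = 1, μ(23) = -1, μ(24) = 0, μ(25) = 0, μ(26) = 1, μ(27) = 0, μ(28) = 0, μ(29) = -1, μ(30) = -1, μ(31) = -1, μ(32) = 0, μ(33) = 1, μ(34) = 1, μ(35) = 1, μ(36) = 0, μ(37) = -1, μ(38) = 1, μ(39) = 1, μ(40) = 0, μ(41) = -1, μ(42) = -1, μ(43) = -1, μ(44) = 0, μ(45) = 0, μ(46) = 1, μ(47) = -1, μ(48) = 0, μ(49) = 0, μ(50) = 0, μ(51) = 1, μ(52) = 0, μ(53) = -1, μ(54) = 0, μ(55) = 1, μ(56) = 0, μ(57) = 1, μ(58) = 1, μ(59) = -1, μ(60) = 0, μ(61) = -1, μ(62) = 1, μ(63) = 0, μ(64) = 0, μ(65) = 1, μ(66) = -1, μ(67) = -1, μ(68) = 0, μ(69) = 1, μ(70) = -1, μ(71) = -1, μ(72) = 0, μ(73) = -1, μ(74) = 1, μ(75) = 0, μ(76) = 0, μ(77) = 1, μ(78) = -1, μ(79) = -1, μ(80) = 0, μ(81) = 0, μ(82) = 1, μ(83) = -1, μ(84) = 0, μ(85) = 1, μ(86) = 1, μ(87) = 1, μ(88) = 0, μ(89) = -1, μ(90) = 0, μ(91) = 1, μ(92) = 0, μ(93) = 1, μ(94) = 1, μ(95) = 1, μ(96) = 0, μ(97) = -1, μ(98) = 0, μ(99) = 0, μ(100) = 0, μ(101) = -1, μ(102) = -1, μ(103) = -1, μ(104) = 0, μ(105) = -1, μ(106) = 1, μ(107) = -1, μ(108) = 0, μ(109) = -1, μ(110) = -1, μ(111) = 1, μ(112) = 0, μ(113) = -1, μ(114) = -1, μ(115) = 1, μ(116) = 0, μ(117) = 0, μ(118) = 1, μ(119) = 1, μ(120) = 0, μ(121) = 0, μ(122) = 1, μ(123) = 1, μ(124) = 0, μ(125) = 0, μ(126) = 0, μ(127) = -1, μ(128) = 0, μ(129) = 1, μ(130) = -1, μ(131) = -1, μ(132) = 0, μ(133) = 1, μ(134) = 1, μ(135) = 0, μ(136) = 0, μ(137) = -1, μ(138) = -1, μ(139) = -1, μ(140) = 0, μ(141) = 1, μ(142) = 1, μ(143) = 1, μ(144) = 0, μ(145) = 1, μ(146) = 1, μ(147) = 0, μ(148) = 0, μ(149) = -1, μ(150) = 0, μ(151) = -1, μ(152) = 0, μ(153) = 0, μ(154) = -1, μ(155) = 1, μ(156) = 0, μ(157) = -1, μ(158) = 1, μ(159) = 1, μ(160) = 0, μ(161) = 1, μ(162) = 0, μ(163) = -1, μ(164) = 0, μ(165) = -1, μ(166) = 1, μ(167) = -1, μ(168) = 0, μ(169) = 0, μ(170) = -1, μ(171) = 0, μ(172) = 0, μ(173) = -1, μ(174) = -1, μ(175) = 0, μ(176) = 0, μ(177) = 1, μ(178) = 1, μ(179) = -1, μ(180) = 0, μ(181) = -1, μ(182) = -1, μ(183) = 1, μ(184) = 0, μ(185) = 1, μ(186) = -1, μ(187) = 1, μ(188) = 0, μ(189) = 0, μ(190) = -1, μ(191) = -1, μ(192) = 0. Summing all 192 values: -5. (Mertens function M(x) = Σ_{n ≤ x} μ(n); on average M(x) should be small (PNT ⟺ M(x) = o(x)).)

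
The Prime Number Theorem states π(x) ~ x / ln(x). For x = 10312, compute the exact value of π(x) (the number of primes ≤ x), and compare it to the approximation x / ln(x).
π(10312) = 1264;  x/ln(x) ≈ 1115.89;  relative error ≈ 11.72%.

Directly count primes up to 10312: π(10312) = 1264. The PNT approximation gives 10312/ln(10312) ≈ 10312/9.24106 ≈ 1115.89. Relative error (π(x) − x/ln(x)) / π(x) ≈ 11.72%; the approximation is known to undercount slightly (Li(x) is a better estimate).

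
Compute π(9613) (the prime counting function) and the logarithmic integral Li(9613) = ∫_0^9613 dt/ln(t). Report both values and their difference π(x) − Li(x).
π(9613) = 1186;  Li(9613) ≈ 1204.03;  π(x) − Li(x) ≈ -18.03.

Direct count of primes ≤ 9613 gives π(9613) = 1186. Numerical evaluation of the logarithmic integral gives Li(9613) ≈ 1204.03. The difference π(x) − Li(x) ≈ -18.03 is typically negative for small/moderate x (Li(x) overestimates), though Littlewood's theorem shows this sign changes infinitely often.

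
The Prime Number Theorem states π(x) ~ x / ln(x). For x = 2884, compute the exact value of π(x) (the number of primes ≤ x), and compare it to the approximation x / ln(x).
π(2884) = 417;  x/ln(x) ≈ 362.00;  relative error ≈ 13.19%.

Directly count primes up to 2884: π(2884) = 417. The PNT approximation gives 2884/ln(2884) ≈ 2884/7.96693 ≈ 362.00. Relative error (π(x) − x/ln(x)) / π(x) ≈ 13.19%; the approximation is known to undercount slightly (Li(x) is a better estimate).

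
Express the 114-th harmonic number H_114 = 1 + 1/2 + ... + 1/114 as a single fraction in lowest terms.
H_114 = 92422098728954394895401052885520758853316071035681/17379782769567790172972927968296006432665936992320

Direct summation: H_114 = 1 + 1/2 + ... + 1/114. The least common denominator is lcm(1, ..., 114) = 955888052326228459513511038256280353796626534577600; over this denominator the numerator is 955888052326228459513511038256280353796626534577600 + 477944026163114229756755519128140176898313267288800 + 318629350775409486504503679418760117932208844859200 + 238972013081557114878377759564070088449156633644400 + 191177610465245691902702207651256070759325306915520 + 159314675387704743252251839709380058966104422429600 + 136555436046604065644787291179468621970946647796800 + 119486006540778557439188879782035044224578316822200 + 106209783591803162168167893139586705977402948286400 + 95588805232622845951351103825628035379662653457760 + 86898913847838950864864639841480032163329684961600 + 79657337693852371626125919854690029483052211214800 + 73529850178940650731808541404329257984355887275200 + 68277718023302032822393645589734310985473323898400 + 63725870155081897300900735883752023586441768971840 + 59743003270389278719594439891017522112289158411100 + 56228708960366379971383002250369432576272149092800 + 53104891795901581084083946569793352988701474143200 + 50309897490854129448079528329277913357717186030400 + 47794402616311422975675551912814017689831326728880 + 45518478682201355214929097059822873990315549265600 + 43449456923919475432432319920740016081664842480800 + 41560350101140367804935262532881754512896805851200 + 39828668846926185813062959927345014741526105607400 + 38235522093049138380540441530251214151865061383104 + 36764925089470325365904270702164628992177943637600 + 35403261197267720722722631046528901992467649428800 + 34138859011651016411196822794867155492736661949200 + 32961656976766498603914173732975184613676777054400 + 31862935077540948650450367941876011793220884485920 + 30835098462136401919790678653428398509568597889600 + 29871501635194639359797219945508761056144579205550 + 28966304615946316954954879947160010721109894987200 + 28114354480183189985691501125184716288136074546400 + 27311087209320813128957458235893724394189329559360 + 26552445897950790542041973284896676494350737071600 + 25834812225033201608473271304223793345854771204800 + 25154948745427064724039764164638956678858593015200 + 24509950059646883577269513801443085994785295758400 + 23897201308155711487837775956407008844915663364440 + 23314342739664108768622220445275130580405525233600 + 22759239341100677607464548529911436995157774632800 + 22229954705261126965430489261773961716200617083200 + 21724728461959737716216159960370008040832421240400 + 21241956718360632433633578627917341195480589657280 + 20780175050570183902467631266440877256448402925600 + 20338043666515499138585341239495326676523968820800 + 19914334423463092906531479963672507370763052803700 + 19507919435229152234969613025638374567278092542400 + 19117761046524569190270220765125607075932530691552 + 18742902986788793323794334083456477525424049697600 + 18382462544735162682952135351082314496088971818800 + 18035623628796763387047378080307176486728802539200 + 17701630598633860361361315523264450996233824714400 + 17379782769567790172972927968296006432665936992320 + 17069429505825508205598411397433577746368330974600 + 16769965830284709816026509443092637785905728676800 + 16480828488383249301957086866487592306838388527200 + 16201492412308956940906966750106446674519093806400 + 15931467538770474325225183970938005896610442242960 + 15670295939774237041205098987807874652403713681600 + 15417549231068200959895339326714199254784298944800 + 15172826227400451738309699019940957996771849755200 + 14935750817597319679898609972754380528072289602775 + 14705970035788130146361708280865851596871177455040 + 14483152307973158477477439973580005360554947493600 + 14266985855615350141992702063526572444725769172800 + 14057177240091594992845750562592358144068037273200 + 13853450033713455934978420844293918170965601950400 + 13655543604660406564478729117946862197094664779680 + 13463212004594767035401563919102540194318683585600 + 13276222948975395271020986642448338247175368535800 + 13094356881181211774157685455565484298583925131200 + 12917406112516600804236635652111896672927385602400 + 12745174031016379460180147176750404717288353794368 + 12577474372713532362019882082319478339429296507600 + 12414130549691278694980662834497147451904240708800 + 12254975029823441788634756900721542997392647879200 + 12099848763623145057133051117168105744261095374400 + 11948600654077855743918887978203504422457831682220 + 11801087065755906907574210348842967330822549809600 + 11657171369832054384311110222637565290202762616800 + 11516723522002752524259169135617835587911163067200 + 11379619670550338803732274264955718497578887316400 + 11245741792073275994276600450073886515254429818560 + 11114977352630563482715244630886980858100308541600 + 10987218992255499534638057910991728204558925684800 + 10862364230979868858108079980185004020416210620200 + 10740315194676724264196753238834610716816028478400 + 10620978359180316216816789313958670597740294828640 + 10504264311277235818829791629189893997765126753600 + 10390087525285091951233815633220438628224201462800 + 10278366154045467306596892884476132836522865963200 + 10169021833257749569292670619747663338261984410400 + 10061979498170825889615905665855582671543437206080 + 9957167211731546453265739981836253685381526401850 + 9854516003363179994984649878930725296872438500800 + 9753959717614576117484806512819187283639046271200 + 9655434871982105651651626649053336907036631662400 + 9558880523262284595135110382562803537966265345776 + 9464238141843846133797138992636439146501252817600 + 9371451493394396661897167041728238762712024848800 + 9280466527439111257412728526760003434918704219200 + 9191231272367581341476067675541157248044485909400 + 9103695736440271042985819411964574798063109853120 + 9017811814398381693523689040153588243364401269600 + 8933533199310546350593561105198881811183425556800 + 8850815299316930180680657761632225498116912357200 + 8769615158956224399206523286754865631161711326400 + 8689891384783895086486463984148003216332968496160 + 8611604075011067202824423768074597781951590401600 + 8534714752912754102799205698716788873184165487300 + 8459186303771933270031071135011330564571916235200 + 8384982915142354908013254721546318892952864338400 = 5083215430092491719247057908703641736932383906962455, so H_114 = 5083215430092491719247057908703641736932383906962455/955888052326228459513511038256280353796626534577600; reducing by gcd(5083215430092491719247057908703641736932383906962455, 955888052326228459513511038256280353796626534577600) = 55 gives 92422098728954394895401052885520758853316071035681/17379782769567790172972927968296006432665936992320 ≈ 5.31779. (The PNT-adjacent estimate ln(114) + γ ≈ 5.31341 matches within O(1/n).)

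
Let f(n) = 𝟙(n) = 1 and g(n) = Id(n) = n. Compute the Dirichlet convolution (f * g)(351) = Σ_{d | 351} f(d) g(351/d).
(𝟙 * Id)(351) = 560

Divisors of 351: [1, 3, 9, 13, 27, 39, 117, 351]. For each d | 351:
  d = 1: 𝟙(1) · Id(351/1) = 1 · 351 = 351
  d = 3: 𝟙(3) · Id(351/3) = 1 · 117 = 117
  d = 9: 𝟙(9) · Id(351/9) = 1 · 39 = 39
  d = 13: 𝟙(13) · Id(351/13) = 1 · 27 = 27
  d = 27: 𝟙(27) · Id(351/27) = 1 · 13 = 13
  d = 39: 𝟙(39) · Id(351/39) = 1 · 9 = 9
  d = 117: 𝟙(117) · Id(351/117) = 1 · 3 = 3
  d = 351: 𝟙(351) · Id(351/351) = 1 · 1 = 1
Summing: (𝟙 * Id)(351) = 351 + 117 + 39 + 27 + 13 + 9 + 3 + 1 = 560.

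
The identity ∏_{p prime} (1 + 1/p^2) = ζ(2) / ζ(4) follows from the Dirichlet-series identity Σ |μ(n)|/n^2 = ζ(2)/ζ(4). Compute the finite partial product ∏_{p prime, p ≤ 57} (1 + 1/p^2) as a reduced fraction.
∏ = 5396954168104720000000000/3563579332076505044832837

The primes p ≤ 57 are [2, 3, 5, 7, 11, 13, 17, 19, 23, 29, 31, 37, 41, 43, 47, 53]. For each, (1 + 1/p^2) = (p^2 + 1)/p^2. Multiplying these fractions over p ∈ [2, 3, 5, 7, 11, 13, 17, 19, 23, 29, 31, 37, 41, 43, 47, 53] gives 5396954168104720000000000/3563579332076505044832837. (In the limit P → ∞ this tends to ζ(2)/ζ(4).)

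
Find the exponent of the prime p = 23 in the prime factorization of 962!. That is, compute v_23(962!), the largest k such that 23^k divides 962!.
v_23(962!) = 42

Legendre's formula: v_p(n!) = Σ_{k ≥ 1} ⌊n / p^k⌋. For p = 23, n = 962, the terms are:
  ⌊962/23^1⌋ = ⌊962/23⌋ = 41
  ⌊962/23^2⌋ = ⌊962/529⌋ = 1
(the next term ⌊962/23^3⌋ = 0, terminating the sum). Summing: v_23(962!) = 41 + 1 = 42.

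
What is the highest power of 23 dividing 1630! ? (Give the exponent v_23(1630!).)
v_23(1630!) = 73

Legendre's formula: v_p(n!) = Σ_{k ≥ 1} ⌊n / p^k⌋. For p = 23, n = 1630, the terms are:
  ⌊1630/23^1⌋ = ⌊1630/23⌋ = 70
  ⌊1630/23^2⌋ = ⌊1630/529⌋ = 3
(the next term ⌊1630/23^3⌋ = 0, terminating the sum). Summing: v_23(1630!) = 70 + 3 = 73.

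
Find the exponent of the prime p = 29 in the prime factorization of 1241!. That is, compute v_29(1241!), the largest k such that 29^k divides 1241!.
v_29(1241!) = 43

Legendre's formula: v_p(n!) = Σ_{k ≥ 1} ⌊n / p^k⌋. For p = 29, n = 1241, the terms are:
  ⌊1241/29^1⌋ = ⌊1241/29⌋ = 42
  ⌊1241/29^2⌋ = ⌊1241/841⌋ = 1
(the next term ⌊1241/29^3⌋ = 0, terminating the sum). Summing: v_29(1241!) = 42 + 1 = 43.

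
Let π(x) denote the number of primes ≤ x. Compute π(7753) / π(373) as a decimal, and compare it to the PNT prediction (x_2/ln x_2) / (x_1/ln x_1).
π(7753)/π(373) = 983/74 ≈ 13.2838;  PNT prediction ≈ 13.7433.

π(373) = 74 and π(7753) = 983, so π(7753)/π(373) ≈ 13.2838. The PNT-predicted ratio is (7753/ln(7753)) / (373/ln(373)) ≈ 13.7433. The two agree to within a few percent, as expected.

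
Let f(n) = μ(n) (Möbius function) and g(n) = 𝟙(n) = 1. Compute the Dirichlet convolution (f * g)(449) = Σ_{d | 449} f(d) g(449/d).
(μ * 𝟙)(449) = 0

Divisors of 449: [1, 449]. For each d | 449:
  d = 1: μ(1) · 𝟙(449/1) = 1 · 1 = 1
  d = 449: μ(449) · 𝟙(449/449) = -1 · 1 = -1
Summing: (μ * 𝟙)(449) = 1 + -1 = 0.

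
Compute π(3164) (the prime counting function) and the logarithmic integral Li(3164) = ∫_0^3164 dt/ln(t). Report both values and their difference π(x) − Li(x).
π(3164) = 447;  Li(3164) ≈ 463.17;  π(x) − Li(x) ≈ -16.17.

Direct count of primes ≤ 3164 gives π(3164) = 447. Numerical evaluation of the logarithmic integral gives Li(3164) ≈ 463.17. The difference π(x) − Li(x) ≈ -16.17 is typically negative for small/moderate x (Li(x) overestimates), though Littlewood's theorem shows this sign changes infinitely often.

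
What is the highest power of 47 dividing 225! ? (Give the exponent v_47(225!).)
v_47(225!) = 4

Legendre's formula: v_p(n!) = Σ_{k ≥ 1} ⌊n / p^k⌋. For p = 47, n = 225, the terms are:
  ⌊225/47^1⌋ = ⌊225/47⌋ = 4
(the next term ⌊225/47^2⌋ = 0, terminating the sum). Summing: v_47(225!) = 4 = 4.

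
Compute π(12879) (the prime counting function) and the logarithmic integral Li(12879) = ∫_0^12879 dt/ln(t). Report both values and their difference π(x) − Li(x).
π(12879) = 1532;  Li(12879) ≈ 1554.33;  π(x) − Li(x) ≈ -22.33.

Direct count of primes ≤ 12879 gives π(12879) = 1532. Numerical evaluation of the logarithmic integral gives Li(12879) ≈ 1554.33. The difference π(x) − Li(x) ≈ -22.33 is typically negative for small/moderate x (Li(x) overestimates), though Littlewood's theorem shows this sign changes infinitely often.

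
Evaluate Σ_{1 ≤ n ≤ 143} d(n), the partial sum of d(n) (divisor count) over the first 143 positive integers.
Σ_{n ≤ 143} d(n) = 731

Compute d(n) for each 1 ≤ n ≤ 143: d(1) = 1, d(2) = 2, d(3) = 2, d(4) = 3, d(5) = 2, d(6) = 4, d(7) = 2, d(8) = 4, d(9) = 3, d(10) = 4, d(11) = 2, d(12) = 6, d(13) = 2, d(14) = 4, d(15) = 4, d(16) = 5, d(17) = 2, d(18) = 6, d(19) = 2, d(20) = 6, d(21) = 4, d(22) = 4, d(23) = 2, d(24) = 8, d(25) = 3, d(26) = 4, d(27) = 4, d(28) = 6, d(29) = 2, d(30) = 8, d(31) = 2, d(32) = 6, d(33) = 4, d(34) = 4, d(35) = 4, d(36) = 9, d(37) = 2, d(38) = 4, d(39) = 4, d(40) = 8, d(41) = 2, d(42) = 8, d(43) = 2, d(44) = 6, d(45) = 6, d(46) = 4, d(47) = 2, d(48) = 10, d(49) = 3, d(50) = 6, d(51) = 4, d(52) = 6, d(53) = 2, d(54) = 8, d(55) = 4, d(56) = 8, d(57) = 4, d(58) = 4, d(59) = 2, d(60) = 12, d(61) = 2, d(62) = 4, d(63) = 6, d(64) = 7, d(65) = 4, d(66) = 8, d(67) = 2, d(68) = 6, d(69) = 4, d(70) = 8, d(71) = 2, d(72) = 12, d(73) = 2, d(74) = 4, d(75) = 6, d(76) = 6, d(77) = 4, d(78) = 8, d(79) = 2, d(80) = 10, d(81) = 5, d(82) = 4, d(83) = 2, d(84) = 12, d(85) = 4, d(86) = 4, d(87) = 4, d(88) = 8, d(89) = 2, d(90) = 12, d(91) = 4, d(92) = 6, d(93) = 4, d(94) = 4, d(95) = 4, d(96) = 12, d(97) = 2, d(98) = 6, d(99) = 6, d(100) = 9, d(101) = 2, d(102) = 8, d(103) = 2, d(104) = 8, d(105) = 8, d(106) = 4, d(107) = 2, d(108) = 12, d(109) = 2, d(110) = 8, d(111) = 4, d(112) = 10, d(113) = 2, d(114) = 8, d(115) = 4, d(116) = 6, d(117) = 6, d(118) = 4, d(119) = 4, d(120) = 16, d(121) = 3, d(122) = 4, d(123) = 4, d(124) = 6, d(125) = 4, d(126) = 12, d(127) = 2, d(128) = 8, d(129) = 4, d(130) = 8, d(131) = 2, d(132) = 12, d(133) = 4, d(134) = 4, d(135) = 8, d(136) = 8, d(137) = 2, d(138) = 8, d(139) = 2, d(140) = 12, d(141) = 4, d(142) = 4, d(143) = 4. Summing all 143 values: 731. (Dirichlet's divisor formula: Σ_{n ≤ x} d(n) = x ln(x) + (2γ − 1) x + O(√x). For x = 143, the asymptotic estimate is ≈ 731.77.)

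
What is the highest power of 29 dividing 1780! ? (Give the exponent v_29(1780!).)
v_29(1780!) = 63

Legendre's formula: v_p(n!) = Σ_{k ≥ 1} ⌊n / p^k⌋. For p = 29, n = 1780, the terms are:
  ⌊1780/29^1⌋ = ⌊1780/29⌋ = 61
  ⌊1780/29^2⌋ = ⌊1780/841⌋ = 2
(the next term ⌊1780/29^3⌋ = 0, terminating the sum). Summing: v_29(1780!) = 61 + 2 = 63.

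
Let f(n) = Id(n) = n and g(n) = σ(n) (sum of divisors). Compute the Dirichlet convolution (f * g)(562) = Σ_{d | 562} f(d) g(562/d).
(Id * σ)(562) = 2815

Divisors of 562: [1, 2, 281, 562]. For each d | 562:
  d = 1: Id(1) · σ(562/1) = 1 · 846 = 846
  d = 2: Id(2) · σ(562/2) = 2 · 282 = 564
  d = 281: Id(281) · σ(562/281) = 281 · 3 = 843
  d = 562: Id(562) · σ(562/562) = 562 · 1 = 562
Summing: (Id * σ)(562) = 846 + 564 + 843 + 562 = 2815.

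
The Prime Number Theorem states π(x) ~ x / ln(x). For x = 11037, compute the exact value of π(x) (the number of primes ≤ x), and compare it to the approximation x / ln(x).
π(11037) = 1337;  x/ln(x) ≈ 1185.63;  relative error ≈ 11.32%.

Directly count primes up to 11037: π(11037) = 1337. The PNT approximation gives 11037/ln(11037) ≈ 11037/9.30901 ≈ 1185.63. Relative error (π(x) − x/ln(x)) / π(x) ≈ 11.32%; the approximation is known to undercount slightly (Li(x) is a better estimate).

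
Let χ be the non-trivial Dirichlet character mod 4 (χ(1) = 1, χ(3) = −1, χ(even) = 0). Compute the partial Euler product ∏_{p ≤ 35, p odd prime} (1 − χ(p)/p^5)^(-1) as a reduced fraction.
∏ = 52015810615424538455317584769582112629834289625/52216435813704314792391924764477903837266444288

The odd primes p ≤ 35 are [3, 5, 7, 11, 13, 17, 19, 23, 29, 31]. For each, χ(p) = 1 if p ≡ 1 mod 4, χ(p) = −1 if p ≡ 3 mod 4. Taking (1 − χ(p)/p^5)^(-1) = p^5/(p^5 − χ(p)): (1 − (-1)/3^5)^(-1) · (1 − (1)/5^5)^(-1) · (1 − (-1)/7^5)^(-1) · (1 − (-1)/11^5)^(-1) · (1 − (1)/13^5)^(-1) · (1 − (1)/17^5)^(-1) · (1 − (-1)/19^5)^(-1) · (1 − (-1)/23^5)^(-1) · (1 − (1)/29^5)^(-1) · (1 − (-1)/31^5)^(-1) = 52015810615424538455317584769582112629834289625/52216435813704314792391924764477903837266444288.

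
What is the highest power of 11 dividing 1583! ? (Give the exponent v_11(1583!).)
v_11(1583!) = 157

Legendre's formula: v_p(n!) = Σ_{k ≥ 1} ⌊n / p^k⌋. For p = 11, n = 1583, the terms are:
  ⌊1583/11^1⌋ = ⌊1583/11⌋ = 143
  ⌊1583/11^2⌋ = ⌊1583/121⌋ = 13
  ⌊1583/11^3⌋ = ⌊1583/1331⌋ = 1
(the next term ⌊1583/11^4⌋ = 0, terminating the sum). Summing: v_11(1583!) = 143 + 13 + 1 = 157.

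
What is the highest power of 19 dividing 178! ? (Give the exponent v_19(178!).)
v_19(178!) = 9

Legendre's formula: v_p(n!) = Σ_{k ≥ 1} ⌊n / p^k⌋. For p = 19, n = 178, the terms are:
  ⌊178/19^1⌋ = ⌊178/19⌋ = 9
(the next term ⌊178/19^2⌋ = 0, terminating the sum). Summing: v_19(178!) = 9 = 9.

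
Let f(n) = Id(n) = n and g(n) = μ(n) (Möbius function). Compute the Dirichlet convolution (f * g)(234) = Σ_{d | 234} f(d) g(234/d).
(Id * μ)(234) = 72

Divisors of 234: [1, 2, 3, 6, 9, 13, 18, 26, 39, 78, 117, 234]. For each d | 234:
  d = 1: Id(1) · μ(234/1) = 1 · 0 = 0
  d = 2: Id(2) · μ(234/2) = 2 · 0 = 0
  d = 3: Id(3) · μ(234/3) = 3 · -1 = -3
  d = 6: Id(6) · μ(234/6) = 6 · 1 = 6
  d = 9: Id(9) · μ(234/9) = 9 · 1 = 9
  d = 13: Id(13) · μ(234/13) = 13 · 0 = 0
  d = 18: Id(18) · μ(234/18) = 18 · -1 = -18
  d = 26: Id(26) · μ(234/26) = 26 · 0 = 0
  d = 39: Id(39) · μ(234/39) = 39 · 1 = 39
  d = 78: Id(78) · μ(234/78) = 78 · -1 = -78
  d = 117: Id(117) · μ(234/117) = 117 · -1 = -117
  d = 234: Id(234) · μ(234/234) = 234 · 1 = 234
Summing: (Id * μ)(234) = 0 + 0 + -3 + 6 + 9 + 0 + -18 + 0 + 39 + -78 + -117 + 234 = 72.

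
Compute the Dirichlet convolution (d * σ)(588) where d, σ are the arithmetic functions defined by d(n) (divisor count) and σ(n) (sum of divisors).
(d * σ)(588) = 7296

Divisors of 588: [1, 2, 3, 4, 6, 7, 12, 14, 21, 28, 42, 49, 84, 98, 147, 196, 294, 588]. For each d | 588:
  d = 1: d(1) · σ(588/1) = 1 · 1596 = 1596
  d = 2: d(2) · σ(588/2) = 2 · 684 = 1368
  d = 3: d(3) · σ(588/3) = 2 · 399 = 798
  d = 4: d(4) · σ(588/4) = 3 · 228 = 684
  d = 6: d(6) · σ(588/6) = 4 · 171 = 684
  d = 7: d(7) · σ(588/7) = 2 · 224 = 448
  d = 12: d(12) · σ(588/12) = 6 · 57 = 342
  d = 14: d(14) · σ(588/14) = 4 · 96 = 384
  d = 21: d(21) · σ(588/21) = 4 · 56 = 224
  d = 28: d(28) · σ(588/28) = 6 · 32 = 192
  d = 42: d(42) · σ(588/42) = 8 · 24 = 192
  d = 49: d(49) · σ(588/49) = 3 · 28 = 84
  d = 84: d(84) · σ(588/84) = 12 · 8 = 96
  d = 98: d(98) · σ(588/98) = 6 · 12 = 72
  d = 147: d(147) · σ(588/147) = 6 · 7 = 42
  d = 196: d(196) · σ(588/196) = 9 · 4 = 36
  d = 294: d(294) · σ(588/294) = 12 · 3 = 36
  d = 588: d(588) · σ(588/588) = 18 · 1 = 18
Summing: (d * σ)(588) = 1596 + 1368 + 798 + 684 + 684 + 448 + 342 + 384 + 224 + 192 + 192 + 84 + 96 + 72 + 42 + 36 + 36 + 18 = 7296.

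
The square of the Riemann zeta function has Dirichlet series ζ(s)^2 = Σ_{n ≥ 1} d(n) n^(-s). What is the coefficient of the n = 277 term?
d(277) = 2

ζ(s)^2 = (Σ 1/m^s)(Σ 1/k^s). The coefficient of 1/n^s in the product is the number of ordered pairs (m, k) with mk = n, which equals d(n). For n = 277, divisors are [1, 277], so d(277) = 2.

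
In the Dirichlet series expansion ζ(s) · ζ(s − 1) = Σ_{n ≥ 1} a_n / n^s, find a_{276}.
σ(276) = 672

In the product (Σ m^0/m^s)(Σ k / k^s) = Σ (Σ_{d | n} d) / n^s, the coefficient of 1/n^s is σ(n) = Σ_{d | n} d. For n = 276, divisors are [1, 2, 3, 4, 6, 12, 23, 46, 69, 92, 138, 276]; summing: σ(276) = 672.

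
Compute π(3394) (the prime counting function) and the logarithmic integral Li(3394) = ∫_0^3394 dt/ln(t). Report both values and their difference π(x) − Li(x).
π(3394) = 478;  Li(3394) ≈ 491.59;  π(x) − Li(x) ≈ -13.59.

Direct count of primes ≤ 3394 gives π(3394) = 478. Numerical evaluation of the logarithmic integral gives Li(3394) ≈ 491.59. The difference π(x) − Li(x) ≈ -13.59 is typically negative for small/moderate x (Li(x) overestimates), though Littlewood's theorem shows this sign changes infinitely often.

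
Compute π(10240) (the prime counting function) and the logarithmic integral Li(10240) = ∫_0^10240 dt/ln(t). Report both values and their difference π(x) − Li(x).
π(10240) = 1254;  Li(10240) ≈ 1272.16;  π(x) − Li(x) ≈ -18.16.

Direct count of primes ≤ 10240 gives π(10240) = 1254. Numerical evaluation of the logarithmic integral gives Li(10240) ≈ 1272.16. The difference π(x) − Li(x) ≈ -18.16 is typically negative for small/moderate x (Li(x) overestimates), though Littlewood's theorem shows this sign changes infinitely often.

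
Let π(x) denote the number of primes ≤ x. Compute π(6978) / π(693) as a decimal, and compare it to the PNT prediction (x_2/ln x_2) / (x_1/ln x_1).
π(6978)/π(693) = 897/125 ≈ 7.1760;  PNT prediction ≈ 7.4418.

π(693) = 125 and π(6978) = 897, so π(6978)/π(693) ≈ 7.1760. The PNT-predicted ratio is (6978/ln(6978)) / (693/ln(693)) ≈ 7.4418. The two agree to within a few percent, as expected.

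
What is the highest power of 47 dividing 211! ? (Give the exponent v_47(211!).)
v_47(211!) = 4

Legendre's formula: v_p(n!) = Σ_{k ≥ 1} ⌊n / p^k⌋. For p = 47, n = 211, the terms are:
  ⌊211/47^1⌋ = ⌊211/47⌋ = 4
(the next term ⌊211/47^2⌋ = 0, terminating the sum). Summing: v_47(211!) = 4 = 4.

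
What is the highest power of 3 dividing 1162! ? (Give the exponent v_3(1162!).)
v_3(1162!) = 578

Legendre's formula: v_p(n!) = Σ_{k ≥ 1} ⌊n / p^k⌋. For p = 3, n = 1162, the terms are:
  ⌊1162/3^1⌋ = ⌊1162/3⌋ = 387
  ⌊1162/3^2⌋ = ⌊1162/9⌋ = 129
  ⌊1162/3^3⌋ = ⌊1162/27⌋ = 43
  ⌊1162/3^4⌋ = ⌊1162/81⌋ = 14
  ⌊1162/3^5⌋ = ⌊1162/243⌋ = 4
  ⌊1162/3^6⌋ = ⌊1162/729⌋ = 1
(the next term ⌊1162/3^7⌋ = 0, terminating the sum). Summing: v_3(1162!) = 387 + 129 + 43 + 14 + 4 + 1 = 578.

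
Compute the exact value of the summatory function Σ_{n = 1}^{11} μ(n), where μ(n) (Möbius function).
Σ_{n ≤ 11} μ(n) = -2

Compute μ(n) for each 1 ≤ n ≤ 11: μ(1) = 1, μ(2) = -1, μ(3) = -1, μ(4) = 0, μ(5) = -1, μ(6) = 1, μ(7) = -1, μ(8) = 0, μ(9) = 0, μ(10) = 1, μ(11) = -1. Summing all 11 values: -2. (Mertens function M(x) = Σ_{n ≤ x} μ(n); on average M(x) should be small (PNT ⟺ M(x) = o(x)).)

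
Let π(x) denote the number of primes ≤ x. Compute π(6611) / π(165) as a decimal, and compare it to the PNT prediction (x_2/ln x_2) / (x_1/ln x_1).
π(6611)/π(165) = 854/38 ≈ 22.4737;  PNT prediction ≈ 23.2568.

π(165) = 38 and π(6611) = 854, so π(6611)/π(165) ≈ 22.4737. The PNT-predicted ratio is (6611/ln(6611)) / (165/ln(165)) ≈ 23.2568. The two agree to within a few percent, as expected.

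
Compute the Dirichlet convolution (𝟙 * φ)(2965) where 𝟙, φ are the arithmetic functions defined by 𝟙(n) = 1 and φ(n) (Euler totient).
(𝟙 * φ)(2965) = 2965

Divisors of 2965: [1, 5, 593, 2965]. For each d | 2965:
  d = 1: 𝟙(1) · φ(2965/1) = 1 · 2368 = 2368
  d = 5: 𝟙(5) · φ(2965/5) = 1 · 592 = 592
  d = 593: 𝟙(593) · φ(2965/593) = 1 · 4 = 4
  d = 2965: 𝟙(2965) · φ(2965/2965) = 1 · 1 = 1
Summing: (𝟙 * φ)(2965) = 2368 + 592 + 4 + 1 = 2965.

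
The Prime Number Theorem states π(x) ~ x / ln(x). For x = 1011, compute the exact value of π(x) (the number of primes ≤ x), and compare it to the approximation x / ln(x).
π(1011) = 169;  x/ln(x) ≈ 146.13;  relative error ≈ 13.54%.

Directly count primes up to 1011: π(1011) = 169. The PNT approximation gives 1011/ln(1011) ≈ 1011/6.91870 ≈ 146.13. Relative error (π(x) − x/ln(x)) / π(x) ≈ 13.54%; the approximation is known to undercount slightly (Li(x) is a better estimate).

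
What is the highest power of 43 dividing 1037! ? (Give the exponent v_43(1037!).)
v_43(1037!) = 24

Legendre's formula: v_p(n!) = Σ_{k ≥ 1} ⌊n / p^k⌋. For p = 43, n = 1037, the terms are:
  ⌊1037/43^1⌋ = ⌊1037/43⌋ = 24
(the next term ⌊1037/43^2⌋ = 0, terminating the sum). Summing: v_43(1037!) = 24 = 24.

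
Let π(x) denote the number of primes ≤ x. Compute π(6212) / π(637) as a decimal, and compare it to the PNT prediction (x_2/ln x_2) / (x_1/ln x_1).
π(6212)/π(637) = 808/115 ≈ 7.0261;  PNT prediction ≈ 7.2091.

π(637) = 115 and π(6212) = 808, so π(6212)/π(637) ≈ 7.0261. The PNT-predicted ratio is (6212/ln(6212)) / (637/ln(637)) ≈ 7.2091. The two agree to within a few percent, as expected.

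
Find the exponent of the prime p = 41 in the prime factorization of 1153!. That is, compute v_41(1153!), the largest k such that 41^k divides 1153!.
v_41(1153!) = 28

Legendre's formula: v_p(n!) = Σ_{k ≥ 1} ⌊n / p^k⌋. For p = 41, n = 1153, the terms are:
  ⌊1153/41^1⌋ = ⌊1153/41⌋ = 28
(the next term ⌊1153/41^2⌋ = 0, terminating the sum). Summing: v_41(1153!) = 28 = 28.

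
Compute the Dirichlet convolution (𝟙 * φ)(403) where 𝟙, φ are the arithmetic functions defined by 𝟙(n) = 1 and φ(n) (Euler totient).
(𝟙 * φ)(403) = 403

Divisors of 403: [1, 13, 31, 403]. For each d | 403:
  d = 1: 𝟙(1) · φ(403/1) = 1 · 360 = 360
  d = 13: 𝟙(13) · φ(403/13) = 1 · 30 = 30
  d = 31: 𝟙(31) · φ(403/31) = 1 · 12 = 12
  d = 403: 𝟙(403) · φ(403/403) = 1 · 1 = 1
Summing: (𝟙 * φ)(403) = 360 + 30 + 12 + 1 = 403.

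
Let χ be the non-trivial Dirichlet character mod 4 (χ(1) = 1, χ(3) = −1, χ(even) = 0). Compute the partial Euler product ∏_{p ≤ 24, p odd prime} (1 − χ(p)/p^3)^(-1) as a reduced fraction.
∏ = 177358697820836675/183046656872153088

The odd primes p ≤ 24 are [3, 5, 7, 11, 13, 17, 19, 23]. For each, χ(p) = 1 if p ≡ 1 mod 4, χ(p) = −1 if p ≡ 3 mod 4. Taking (1 − χ(p)/p^3)^(-1) = p^3/(p^3 − χ(p)): (1 − (-1)/3^3)^(-1) · (1 − (1)/5^3)^(-1) · (1 − (-1)/7^3)^(-1) · (1 − (-1)/11^3)^(-1) · (1 − (1)/13^3)^(-1) · (1 − (1)/17^3)^(-1) · (1 − (-1)/19^3)^(-1) · (1 − (-1)/23^3)^(-1) = 177358697820836675/183046656872153088.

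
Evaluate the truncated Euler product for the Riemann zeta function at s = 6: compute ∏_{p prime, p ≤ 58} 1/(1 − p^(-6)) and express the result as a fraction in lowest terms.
∏ = 16399916697843255011967930971578711261087839227653922144798329822985430357794635/16120340632419383592544649060829667066167081196619966516987203957241678930116608

The primes p ≤ 58 are [2, 3, 5, 7, 11, 13, 17, 19, 23, 29, 31, 37, 41, 43, 47, 53]. For each prime, (1 − 1/p^6)^(-1) = p^6 / (p^6 − 1). The product is (1 − 1/2^6)^(-1), (1 − 1/3^6)^(-1), (1 − 1/5^6)^(-1), (1 − 1/7^6)^(-1), (1 − 1/11^6)^(-1), (1 − 1/13^6)^(-1), (1 − 1/17^6)^(-1), (1 − 1/19^6)^(-1), (1 − 1/23^6)^(-1), (1 − 1/29^6)^(-1), (1 − 1/31^6)^(-1), (1 − 1/37^6)^(-1), (1 − 1/41^6)^(-1), (1 − 1/43^6)^(-1), (1 − 1/47^6)^(-1), (1 − 1/53^6)^(-1) = ∏ p^6 / (p^6 − 1) = 16399916697843255011967930971578711261087839227653922144798329822985430357794635/16120340632419383592544649060829667066167081196619966516987203957241678930116608.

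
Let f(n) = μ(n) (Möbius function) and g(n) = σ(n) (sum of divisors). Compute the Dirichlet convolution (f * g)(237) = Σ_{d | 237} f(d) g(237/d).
(μ * σ)(237) = 237

Divisors of 237: [1, 3, 79, 237]. For each d | 237:
  d = 1: μ(1) · σ(237/1) = 1 · 320 = 320
  d = 3: μ(3) · σ(237/3) = -1 · 80 = -80
  d = 79: μ(79) · σ(237/79) = -1 · 4 = -4
  d = 237: μ(237) · σ(237/237) = 1 · 1 = 1
Summing: (μ * σ)(237) = 320 + -80 + -4 + 1 = 237.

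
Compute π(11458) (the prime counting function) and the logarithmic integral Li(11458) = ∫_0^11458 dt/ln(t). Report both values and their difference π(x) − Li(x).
π(11458) = 1381;  Li(11458) ≈ 1403.25;  π(x) − Li(x) ≈ -22.25.

Direct count of primes ≤ 11458 gives π(11458) = 1381. Numerical evaluation of the logarithmic integral gives Li(11458) ≈ 1403.25. The difference π(x) − Li(x) ≈ -22.25 is typically negative for small/moderate x (Li(x) overestimates), though Littlewood's theorem shows this sign changes infinitely often.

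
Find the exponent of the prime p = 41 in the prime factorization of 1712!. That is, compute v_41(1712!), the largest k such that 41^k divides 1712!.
v_41(1712!) = 42

Legendre's formula: v_p(n!) = Σ_{k ≥ 1} ⌊n / p^k⌋. For p = 41, n = 1712, the terms are:
  ⌊1712/41^1⌋ = ⌊1712/41⌋ = 41
  ⌊1712/41^2⌋ = ⌊1712/1681⌋ = 1
(the next term ⌊1712/41^3⌋ = 0, terminating the sum). Summing: v_41(1712!) = 41 + 1 = 42.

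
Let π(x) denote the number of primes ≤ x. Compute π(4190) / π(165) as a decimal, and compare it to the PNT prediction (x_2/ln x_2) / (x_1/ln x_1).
π(4190)/π(165) = 574/38 ≈ 15.1053;  PNT prediction ≈ 15.5459.

π(165) = 38 and π(4190) = 574, so π(4190)/π(165) ≈ 15.1053. The PNT-predicted ratio is (4190/ln(4190)) / (165/ln(165)) ≈ 15.5459. The two agree to within a few percent, as expected.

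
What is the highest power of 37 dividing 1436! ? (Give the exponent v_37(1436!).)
v_37(1436!) = 39

Legendre's formula: v_p(n!) = Σ_{k ≥ 1} ⌊n / p^k⌋. For p = 37, n = 1436, the terms are:
  ⌊1436/37^1⌋ = ⌊1436/37⌋ = 38
  ⌊1436/37^2⌋ = ⌊1436/1369⌋ = 1
(the next term ⌊1436/37^3⌋ = 0, terminating the sum). Summing: v_37(1436!) = 38 + 1 = 39.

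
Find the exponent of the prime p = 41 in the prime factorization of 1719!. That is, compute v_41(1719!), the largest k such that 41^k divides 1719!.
v_41(1719!) = 42

Legendre's formula: v_p(n!) = Σ_{k ≥ 1} ⌊n / p^k⌋. For p = 41, n = 1719, the terms are:
  ⌊1719/41^1⌋ = ⌊1719/41⌋ = 41
  ⌊1719/41^2⌋ = ⌊1719/1681⌋ = 1
(the next term ⌊1719/41^3⌋ = 0, terminating the sum). Summing: v_41(1719!) = 41 + 1 = 42.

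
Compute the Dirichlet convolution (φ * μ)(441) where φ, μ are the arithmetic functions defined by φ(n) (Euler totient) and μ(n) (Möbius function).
(φ * μ)(441) = 144

Divisors of 441: [1, 3, 7, 9, 21, 49, 63, 147, 441]. For each d | 441:
  d = 1: φ(1) · μ(441/1) = 1 · 0 = 0
  d = 3: φ(3) · μ(441/3) = 2 · 0 = 0
  d = 7: φ(7) · μ(441/7) = 6 · 0 = 0
  d = 9: φ(9) · μ(441/9) = 6 · 0 = 0
  d = 21: φ(21) · μ(441/21) = 12 · 1 = 12
  d = 49: φ(49) · μ(441/49) = 42 · 0 = 0
  d = 63: φ(63) · μ(441/63) = 36 · -1 = -36
  d = 147: φ(147) · μ(441/147) = 84 · -1 = -84
  d = 441: φ(441) · μ(441/441) = 252 · 1 = 252
Summing: (φ * μ)(441) = 0 + 0 + 0 + 0 + 12 + 0 + -36 + -84 + 252 = 144.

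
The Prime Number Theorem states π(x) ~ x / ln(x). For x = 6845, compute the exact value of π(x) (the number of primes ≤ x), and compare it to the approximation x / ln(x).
π(6845) = 881;  x/ln(x) ≈ 775.09;  relative error ≈ 12.02%.

Directly count primes up to 6845: π(6845) = 881. The PNT approximation gives 6845/ln(6845) ≈ 6845/8.83127 ≈ 775.09. Relative error (π(x) − x/ln(x)) / π(x) ≈ 12.02%; the approximation is known to undercount slightly (Li(x) is a better estimate).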